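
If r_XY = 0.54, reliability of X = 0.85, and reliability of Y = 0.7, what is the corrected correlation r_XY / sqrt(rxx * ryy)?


r_corrected = rxy / sqrt(rxx * ryy)
= 0.54 / sqrt(0.85 * 0.7)
= 0.54 / sqrt(0.595)
= 0.54 / 0.771362
r_corrected = 0.7001

0.7001


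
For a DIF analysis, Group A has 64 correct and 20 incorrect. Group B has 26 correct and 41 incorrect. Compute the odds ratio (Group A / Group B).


Odds_A = 64/20 = 3.2
Odds_B = 26/41 = 0.6341
OR = Odds_A / Odds_B = 3.2 / 0.6341
Exactly, OR = (64 * 41) / (20 * 26) = 2624 / 520
OR = 5.0462

5.0462


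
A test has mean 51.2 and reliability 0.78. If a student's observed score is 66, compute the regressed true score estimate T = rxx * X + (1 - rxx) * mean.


T_est = rxx * X + (1 - rxx) * mean
T_est = 0.78 * 66 + 0.22 * 51.2
T_est = 51.48 + 11.264
T_est = 62.744

62.744


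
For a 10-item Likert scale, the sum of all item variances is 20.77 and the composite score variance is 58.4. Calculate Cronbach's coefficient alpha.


alpha = (k/(k-1)) * (1 - sum(si^2)/s_total^2)
= (10/9) * (1 - 20.77/58.4)
alpha = 0.7159

0.7159


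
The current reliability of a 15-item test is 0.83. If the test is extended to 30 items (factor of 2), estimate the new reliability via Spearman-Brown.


r_new = (n * rxx) / (1 + (n-1) * rxx)
r_new = (2 * 0.83) / (1 + 1 * 0.83)
r_new = 1.66 / 1.83
r_new = 0.9071

0.9071


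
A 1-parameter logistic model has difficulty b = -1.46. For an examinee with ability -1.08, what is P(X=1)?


theta - b = -1.08 - -1.46 = 0.38
exp(-(theta - b)) = exp(-0.38) = 0.6839
P = 1 / (1 + 0.6839)
P = 0.5939

0.5939


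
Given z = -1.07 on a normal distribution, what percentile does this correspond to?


CDF(z) = 0.5 * (1 + erf(z/sqrt(2)))
erf(-0.7566) = -0.7154
CDF = 0.1423
Percentile rank = 0.1423 * 100 = 14.23

14.23


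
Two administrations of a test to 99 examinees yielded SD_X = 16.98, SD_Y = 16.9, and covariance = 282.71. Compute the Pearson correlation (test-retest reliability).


r = cov(X,Y) / (SD_X * SD_Y)
r = 282.71 / (16.98 * 16.9)
r = 282.71 / 286.962
r = 0.9852

0.9852


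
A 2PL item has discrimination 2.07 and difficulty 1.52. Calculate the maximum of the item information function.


For 2PL, max info at theta = b = 1.52
I_max = a^2 / 4 = 2.07^2 / 4
= 4.2849 / 4
I_max = 1.0712

1.0712


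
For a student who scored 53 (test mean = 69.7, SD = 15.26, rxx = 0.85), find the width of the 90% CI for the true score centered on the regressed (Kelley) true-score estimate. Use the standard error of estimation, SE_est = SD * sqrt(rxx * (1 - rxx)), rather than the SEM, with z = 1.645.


True score estimate = 0.85*53 + 0.15*69.7 = 55.505
SE_est = SD * sqrt(rxx * (1 - rxx)) = 15.26 * sqrt(0.85 * 0.15) = 15.26 * sqrt(0.1275) = 5.44891
CI = T_est +/- z * SE_est, so width = 2 * z * SE_est = 2 * 1.645 * 5.44891
Width = 17.9269

17.9269


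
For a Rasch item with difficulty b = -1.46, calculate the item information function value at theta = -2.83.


P = 1/(1+exp(-(-2.83--1.46))) = 0.2026
I = P*(1-P) = 0.2026 * 0.7974
I = 0.1616

0.1616


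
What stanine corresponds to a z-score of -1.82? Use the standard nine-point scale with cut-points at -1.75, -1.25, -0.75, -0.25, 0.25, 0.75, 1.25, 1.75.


Stanine boundaries: [-1.75, -1.25, -0.75, -0.25, 0.25, 0.75, 1.25, 1.75]
z = -1.82
Check each boundary:
  z < -1.75
  z < -1.25
  z < -0.75
  z < -0.25
  z < 0.25
  z < 0.75
  z < 1.25
  z < 1.75
Highest qualifying boundary gives stanine = 1

1


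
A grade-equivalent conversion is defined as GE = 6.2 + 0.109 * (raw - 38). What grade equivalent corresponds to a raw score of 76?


raw - median = 76 - 38 = 38
slope * diff = 0.109 * 38 = 4.142
GE = 6.2 + 4.142
GE = 10.342

10.342


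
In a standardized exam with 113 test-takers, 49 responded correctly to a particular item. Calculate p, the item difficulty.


Item difficulty p = number correct / total examinees
p = 49 / 113
p = 0.4336

0.4336


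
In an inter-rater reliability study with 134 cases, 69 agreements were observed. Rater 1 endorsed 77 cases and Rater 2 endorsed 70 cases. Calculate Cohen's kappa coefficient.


P_o = 69/134 = 0.514925
P_e = (77*70 + 57*64) / 17956 = 0.503342
kappa = (P_o - P_e) / (1 - P_e)
kappa = (0.514925 - 0.503342) / (1 - 0.503342)
kappa = 0.0233

0.0233


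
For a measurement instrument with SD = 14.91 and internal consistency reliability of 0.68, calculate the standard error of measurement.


SEM = SD * sqrt(1 - rxx)
SEM = 14.91 * sqrt(1 - 0.68)
SEM = 14.91 * sqrt(0.32) = 14.91 * 0.565685
SEM = 8.4344

8.4344


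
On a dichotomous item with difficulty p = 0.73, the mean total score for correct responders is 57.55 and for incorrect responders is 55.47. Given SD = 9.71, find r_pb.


q = 1 - p = 0.27
rpb = ((M1 - M0) / SD) * sqrt(p * q)
rpb = ((57.55 - 55.47) / 9.71) * sqrt(0.73 * 0.27)
rpb = 0.0951

0.0951


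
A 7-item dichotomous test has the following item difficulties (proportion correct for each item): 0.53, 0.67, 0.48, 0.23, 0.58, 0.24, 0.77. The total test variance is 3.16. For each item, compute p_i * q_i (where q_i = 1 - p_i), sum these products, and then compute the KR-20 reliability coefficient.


For each item, compute p_i * q_i:
  Item 1: 0.53 * 0.47 = 0.2491
  Item 2: 0.67 * 0.33 = 0.2211
  Item 3: 0.48 * 0.52 = 0.2496
  Item 4: 0.23 * 0.77 = 0.1771
  Item 5: 0.58 * 0.42 = 0.2436
  Item 6: 0.24 * 0.76 = 0.1824
  Item 7: 0.77 * 0.23 = 0.1771
Sum(p_i * q_i) = 0.2491 + 0.2211 + 0.2496 + 0.1771 + 0.2436 + 0.1824 + 0.1771 = 1.5
KR-20 = (k/(k-1)) * (1 - Sum(p_i*q_i) / Var_total)
= (7/6) * (1 - 1.5/3.16)
= 1.1667 * 0.5253
KR-20 = 0.6129

0.6129


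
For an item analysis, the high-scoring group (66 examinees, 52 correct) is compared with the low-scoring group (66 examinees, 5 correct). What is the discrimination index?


p_upper = 52/66 = 0.7879
p_lower = 5/66 = 0.0758
D = 0.7879 - 0.0758 = 0.7121

0.7121


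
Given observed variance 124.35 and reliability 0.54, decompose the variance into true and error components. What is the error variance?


var_true = rxx * var_obs = 0.54 * 124.35 = 67.149
var_error = var_obs - var_true
var_error = 124.35 - 67.149
var_error = 57.201

57.201


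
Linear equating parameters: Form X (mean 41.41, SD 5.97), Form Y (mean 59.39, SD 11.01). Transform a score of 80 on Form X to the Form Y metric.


slope = SD_Y / SD_X = 11.01 / 5.97 ~ 1.8442
intercept = mean_Y - slope * mean_X = 59.39 - (11.01 / 5.97) * 41.41 ~ -16.9792
Y = slope * X + intercept. To avoid rounding drift from the rounded slope/intercept, evaluate the equivalent form Y = mean_Y + SD_Y * (X - mean_X) / SD_X at full precision:
Y = 59.39 + 11.01 * (80 - 41.41) / 5.97
Y = 59.39 + 11.01 * 38.59 / 5.97
Y = 59.39 + 424.8759 / 5.97
Y = 59.39 + 71.1685
Y = 130.5585

130.5585


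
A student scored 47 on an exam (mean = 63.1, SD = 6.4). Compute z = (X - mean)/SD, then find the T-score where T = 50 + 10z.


z = (X - mean) / SD = (47 - 63.1) / 6.4
z = -16.1 / 6.4
z = -2.5156
T-score = T = 50 + 10z
Carry z at full precision (z = -16.1 / 6.4) into the conversion:
T-score = 50 + 10 * (-16.1 / 6.4) = 50 + -161 / 6.4
T-score = 50 + -25.1562
T-score = 24.8438

24.8438


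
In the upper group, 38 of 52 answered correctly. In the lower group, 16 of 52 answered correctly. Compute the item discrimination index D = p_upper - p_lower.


p_upper = 38/52 = 0.7308
p_lower = 16/52 = 0.3077
D = 0.7308 - 0.3077 = 0.4231

0.4231


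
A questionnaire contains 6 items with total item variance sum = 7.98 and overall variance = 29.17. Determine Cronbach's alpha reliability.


alpha = (k/(k-1)) * (1 - sum(si^2)/s_total^2)
= (6/5) * (1 - 7.98/29.17)
alpha = 0.8717

0.8717


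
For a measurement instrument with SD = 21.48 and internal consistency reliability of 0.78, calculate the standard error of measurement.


SEM = SD * sqrt(1 - rxx)
SEM = 21.48 * sqrt(1 - 0.78)
SEM = 21.48 * sqrt(0.22) = 21.48 * 0.469042
SEM = 10.075

10.075


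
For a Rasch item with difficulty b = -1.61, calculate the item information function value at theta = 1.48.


P = 1/(1+exp(-(1.48--1.61))) = 0.9565
I = P*(1-P) = 0.9565 * 0.0435
I = 0.0416

0.0416


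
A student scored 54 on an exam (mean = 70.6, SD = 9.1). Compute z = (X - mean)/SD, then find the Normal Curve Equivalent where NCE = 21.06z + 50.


z = (X - mean) / SD = (54 - 70.6) / 9.1
z = -16.6 / 9.1
z = -1.8242
NCE = NCE = 21.06z + 50
Carry z at full precision (z = -16.6 / 9.1) into the conversion:
NCE = 21.06 * (-16.6 / 9.1) + 50 = -349.596 / 9.1 + 50
NCE = -38.4171 + 50
NCE = 11.5829

11.5829


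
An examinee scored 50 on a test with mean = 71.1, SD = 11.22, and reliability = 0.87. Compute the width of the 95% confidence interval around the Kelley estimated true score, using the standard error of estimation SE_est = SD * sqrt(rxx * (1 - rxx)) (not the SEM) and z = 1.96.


True score estimate = 0.87*50 + 0.13*71.1 = 52.743
SE_est = SD * sqrt(rxx * (1 - rxx)) = 11.22 * sqrt(0.87 * 0.13) = 11.22 * sqrt(0.1131) = 3.773325
CI = T_est +/- z * SE_est, so width = 2 * z * SE_est = 2 * 1.96 * 3.773325
Width = 14.7914

14.7914


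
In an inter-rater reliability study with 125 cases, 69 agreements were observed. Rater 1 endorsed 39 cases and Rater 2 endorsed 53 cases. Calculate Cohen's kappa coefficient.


P_o = 69/125 = 0.552
P_e = (39*53 + 86*72) / 15625 = 0.528576
kappa = (P_o - P_e) / (1 - P_e)
kappa = (0.552 - 0.528576) / (1 - 0.528576)
kappa = 0.0497

0.0497


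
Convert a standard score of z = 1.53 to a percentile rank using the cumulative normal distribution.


CDF(z) = 0.5 * (1 + erf(z/sqrt(2)))
erf(1.0819) = 0.874
CDF = 0.937
Percentile rank = 0.937 * 100 = 93.7

93.7


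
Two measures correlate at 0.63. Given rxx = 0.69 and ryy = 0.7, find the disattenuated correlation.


r_corrected = rxy / sqrt(rxx * ryy)
= 0.63 / sqrt(0.69 * 0.7)
= 0.63 / sqrt(0.483)
= 0.63 / 0.694982
r_corrected = 0.9065

0.9065


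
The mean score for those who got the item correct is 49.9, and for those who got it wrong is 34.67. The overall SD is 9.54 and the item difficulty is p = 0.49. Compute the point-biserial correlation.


q = 1 - p = 0.51
rpb = ((M1 - M0) / SD) * sqrt(p * q)
rpb = ((49.9 - 34.67) / 9.54) * sqrt(0.49 * 0.51)
rpb = 0.7981

0.7981


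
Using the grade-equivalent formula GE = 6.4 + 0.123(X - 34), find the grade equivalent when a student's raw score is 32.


raw - median = 32 - 34 = -2
slope * diff = 0.123 * -2 = -0.246
GE = 6.4 + -0.246
GE = 6.154

6.154


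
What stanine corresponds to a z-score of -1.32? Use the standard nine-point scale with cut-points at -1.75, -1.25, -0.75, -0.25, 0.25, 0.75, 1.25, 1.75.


Stanine boundaries: [-1.75, -1.25, -0.75, -0.25, 0.25, 0.75, 1.25, 1.75]
z = -1.32
Check each boundary:
  z >= -1.75 -> could be stanine 2
  z < -1.25
  z < -0.75
  z < -0.25
  z < 0.25
  z < 0.75
  z < 1.25
  z < 1.75
Highest qualifying boundary gives stanine = 2

2


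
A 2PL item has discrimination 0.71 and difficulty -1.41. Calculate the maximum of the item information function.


For 2PL, max info at theta = b = -1.41
I_max = a^2 / 4 = 0.71^2 / 4
= 0.5041 / 4
I_max = 0.126

0.126


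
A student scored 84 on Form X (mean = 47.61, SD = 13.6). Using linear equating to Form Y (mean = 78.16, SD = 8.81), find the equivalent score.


slope = SD_Y / SD_X = 8.81 / 13.6 ~ 0.6478
intercept = mean_Y - slope * mean_X = 78.16 - (8.81 / 13.6) * 47.61 ~ 47.3185
Y = slope * X + intercept. To avoid rounding drift from the rounded slope/intercept, evaluate the equivalent form Y = mean_Y + SD_Y * (X - mean_X) / SD_X at full precision:
Y = 78.16 + 8.81 * (84 - 47.61) / 13.6
Y = 78.16 + 8.81 * 36.39 / 13.6
Y = 78.16 + 320.5959 / 13.6
Y = 78.16 + 23.5732
Y = 101.7332

101.7332


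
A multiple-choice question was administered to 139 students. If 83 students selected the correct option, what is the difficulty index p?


Item difficulty p = number correct / total examinees
p = 83 / 139
p = 0.5971

0.5971


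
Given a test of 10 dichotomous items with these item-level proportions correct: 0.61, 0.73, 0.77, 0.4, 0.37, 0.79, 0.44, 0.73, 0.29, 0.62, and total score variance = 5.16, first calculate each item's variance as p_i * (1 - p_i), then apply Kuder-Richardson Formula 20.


For each item, compute p_i * q_i:
  Item 1: 0.61 * 0.39 = 0.2379
  Item 2: 0.73 * 0.27 = 0.1971
  Item 3: 0.77 * 0.23 = 0.1771
  Item 4: 0.4 * 0.6 = 0.24
  Item 5: 0.37 * 0.63 = 0.2331
  Item 6: 0.79 * 0.21 = 0.1659
  Item 7: 0.44 * 0.56 = 0.2464
  Item 8: 0.73 * 0.27 = 0.1971
  Item 9: 0.29 * 0.71 = 0.2059
  Item 10: 0.62 * 0.38 = 0.2356
Sum(p_i * q_i) = 0.2379 + 0.1971 + 0.1771 + 0.24 + 0.2331 + 0.1659 + 0.2464 + 0.1971 + 0.2059 + 0.2356 = 2.1361
KR-20 = (k/(k-1)) * (1 - Sum(p_i*q_i) / Var_total)
= (10/9) * (1 - 2.1361/5.16)
= 1.1111 * 0.586
KR-20 = 0.6511

0.6511


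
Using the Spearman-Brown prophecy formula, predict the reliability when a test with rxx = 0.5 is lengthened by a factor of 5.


r_new = (n * rxx) / (1 + (n-1) * rxx)
r_new = (5 * 0.5) / (1 + 4 * 0.5)
r_new = 2.5 / 3.0
r_new = 0.8333

0.8333


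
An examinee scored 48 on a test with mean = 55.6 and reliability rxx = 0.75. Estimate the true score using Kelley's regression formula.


T_est = rxx * X + (1 - rxx) * mean
T_est = 0.75 * 48 + 0.25 * 55.6
T_est = 36.0 + 13.9
T_est = 49.9

49.9


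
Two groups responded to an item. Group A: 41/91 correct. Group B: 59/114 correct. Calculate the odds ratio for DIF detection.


Odds_A = 41/50 = 0.82
Odds_B = 59/55 = 1.0727
OR = Odds_A / Odds_B = 0.82 / 1.0727
Exactly, OR = (41 * 55) / (50 * 59) = 2255 / 2950
OR = 0.7644

0.7644


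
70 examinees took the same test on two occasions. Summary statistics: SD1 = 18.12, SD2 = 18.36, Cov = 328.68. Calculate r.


r = cov(X,Y) / (SD_X * SD_Y)
r = 328.68 / (18.12 * 18.36)
r = 328.68 / 332.6832
r = 0.988

0.988


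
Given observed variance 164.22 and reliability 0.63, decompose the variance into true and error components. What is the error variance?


var_true = rxx * var_obs = 0.63 * 164.22 = 103.4586
var_error = var_obs - var_true
var_error = 164.22 - 103.4586
var_error = 60.7614

60.7614


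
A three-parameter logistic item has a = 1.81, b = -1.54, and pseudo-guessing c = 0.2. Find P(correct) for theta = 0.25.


logit = 1.81*(0.25 - -1.54) = 3.2399
P* = 1/(1 + exp(-3.2399)) = 0.9623
P = 0.2 + (1 - 0.2) * 0.9623
P = 0.9698

0.9698


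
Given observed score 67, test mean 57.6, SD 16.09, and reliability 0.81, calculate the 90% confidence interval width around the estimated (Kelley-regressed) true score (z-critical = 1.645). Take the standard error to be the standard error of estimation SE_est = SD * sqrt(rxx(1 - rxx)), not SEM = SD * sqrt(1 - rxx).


True score estimate = 0.81*67 + 0.19*57.6 = 65.214
SE_est = SD * sqrt(rxx * (1 - rxx)) = 16.09 * sqrt(0.81 * 0.19) = 16.09 * sqrt(0.1539) = 6.312122
CI = T_est +/- z * SE_est, so width = 2 * z * SE_est = 2 * 1.645 * 6.312122
Width = 20.7669

20.7669


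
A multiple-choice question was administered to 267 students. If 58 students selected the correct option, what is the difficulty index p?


Item difficulty p = number correct / total examinees
p = 58 / 267
p = 0.2172

0.2172


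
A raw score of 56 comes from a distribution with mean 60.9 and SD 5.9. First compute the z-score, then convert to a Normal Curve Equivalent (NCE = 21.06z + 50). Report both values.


z = (X - mean) / SD = (56 - 60.9) / 5.9
z = -4.9 / 5.9
z = -0.8305
NCE = NCE = 21.06z + 50
Carry z at full precision (z = -4.9 / 5.9) into the conversion:
NCE = 21.06 * (-4.9 / 5.9) + 50 = -103.194 / 5.9 + 50
NCE = -17.4905 + 50
NCE = 32.5095

32.5095


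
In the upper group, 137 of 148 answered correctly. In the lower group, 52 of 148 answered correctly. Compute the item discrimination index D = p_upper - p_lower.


p_upper = 137/148 = 0.9257
p_lower = 52/148 = 0.3514
D = 0.9257 - 0.3514 = 0.5743

0.5743


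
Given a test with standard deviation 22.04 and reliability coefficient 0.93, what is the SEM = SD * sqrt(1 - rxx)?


SEM = SD * sqrt(1 - rxx)
SEM = 22.04 * sqrt(1 - 0.93)
SEM = 22.04 * sqrt(0.07) = 22.04 * 0.264575
SEM = 5.8312

5.8312


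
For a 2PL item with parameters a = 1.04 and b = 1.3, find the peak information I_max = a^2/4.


For 2PL, max info at theta = b = 1.3
I_max = a^2 / 4 = 1.04^2 / 4
= 1.0816 / 4
I_max = 0.2704

0.2704


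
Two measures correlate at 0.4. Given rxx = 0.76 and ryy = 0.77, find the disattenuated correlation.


r_corrected = rxy / sqrt(rxx * ryy)
= 0.4 / sqrt(0.76 * 0.77)
= 0.4 / sqrt(0.5852)
= 0.4 / 0.764984
r_corrected = 0.5229

0.5229


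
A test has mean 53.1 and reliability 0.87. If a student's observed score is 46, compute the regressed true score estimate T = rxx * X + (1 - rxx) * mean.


T_est = rxx * X + (1 - rxx) * mean
T_est = 0.87 * 46 + 0.13 * 53.1
T_est = 40.02 + 6.903
T_est = 46.923

46.923


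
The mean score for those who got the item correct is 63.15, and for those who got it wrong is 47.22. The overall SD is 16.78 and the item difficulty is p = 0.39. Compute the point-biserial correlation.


q = 1 - p = 0.61
rpb = ((M1 - M0) / SD) * sqrt(p * q)
rpb = ((63.15 - 47.22) / 16.78) * sqrt(0.39 * 0.61)
rpb = 0.463

0.463


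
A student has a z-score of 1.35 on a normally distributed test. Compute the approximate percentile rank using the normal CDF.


CDF(z) = 0.5 * (1 + erf(z/sqrt(2)))
erf(0.9546) = 0.823
CDF = 0.9115
Percentile rank = 0.9115 * 100 = 91.15

91.15


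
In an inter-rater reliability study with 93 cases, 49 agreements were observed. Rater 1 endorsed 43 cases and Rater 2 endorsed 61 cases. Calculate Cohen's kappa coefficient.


P_o = 49/93 = 0.526882
P_e = (43*61 + 50*32) / 8649 = 0.488265
kappa = (P_o - P_e) / (1 - P_e)
kappa = (0.526882 - 0.488265) / (1 - 0.488265)
kappa = 0.0755

0.0755


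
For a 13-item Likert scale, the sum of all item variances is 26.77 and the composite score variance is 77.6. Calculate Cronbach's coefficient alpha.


alpha = (k/(k-1)) * (1 - sum(si^2)/s_total^2)
= (13/12) * (1 - 26.77/77.6)
alpha = 0.7096

0.7096


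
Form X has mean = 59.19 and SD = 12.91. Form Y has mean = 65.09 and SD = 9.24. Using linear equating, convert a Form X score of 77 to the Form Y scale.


slope = SD_Y / SD_X = 9.24 / 12.91 ~ 0.7157
intercept = mean_Y - slope * mean_X = 65.09 - (9.24 / 12.91) * 59.19 ~ 22.7263
Y = slope * X + intercept. To avoid rounding drift from the rounded slope/intercept, evaluate the equivalent form Y = mean_Y + SD_Y * (X - mean_X) / SD_X at full precision:
Y = 65.09 + 9.24 * (77 - 59.19) / 12.91
Y = 65.09 + 9.24 * 17.81 / 12.91
Y = 65.09 + 164.5644 / 12.91
Y = 65.09 + 12.747
Y = 77.837

77.837


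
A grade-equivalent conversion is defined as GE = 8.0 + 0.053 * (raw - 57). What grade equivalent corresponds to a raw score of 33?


raw - median = 33 - 57 = -24
slope * diff = 0.053 * -24 = -1.272
GE = 8.0 + -1.272
GE = 6.728

6.728


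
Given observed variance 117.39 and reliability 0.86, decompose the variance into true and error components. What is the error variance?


var_true = rxx * var_obs = 0.86 * 117.39 = 100.9554
var_error = var_obs - var_true
var_error = 117.39 - 100.9554
var_error = 16.4346

16.4346


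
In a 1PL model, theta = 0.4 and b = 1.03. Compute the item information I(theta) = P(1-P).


P = 1/(1+exp(-(0.4-1.03))) = 0.3475
I = P*(1-P) = 0.3475 * 0.6525
I = 0.2267

0.2267


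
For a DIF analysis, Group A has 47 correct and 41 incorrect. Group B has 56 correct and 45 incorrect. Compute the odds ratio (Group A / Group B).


Odds_A = 47/41 = 1.1463
Odds_B = 56/45 = 1.2444
OR = Odds_A / Odds_B = 1.1463 / 1.2444
Exactly, OR = (47 * 45) / (41 * 56) = 2115 / 2296
OR = 0.9212

0.9212


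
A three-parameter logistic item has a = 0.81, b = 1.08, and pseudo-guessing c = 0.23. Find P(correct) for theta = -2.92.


logit = 0.81*(-2.92 - 1.08) = -3.24
P* = 1/(1 + exp(--3.24)) = 0.0377
P = 0.23 + (1 - 0.23) * 0.0377
P = 0.259

0.259


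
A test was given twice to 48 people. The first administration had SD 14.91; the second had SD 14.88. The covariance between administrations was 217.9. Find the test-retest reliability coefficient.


r = cov(X,Y) / (SD_X * SD_Y)
r = 217.9 / (14.91 * 14.88)
r = 217.9 / 221.8608
r = 0.9821

0.9821


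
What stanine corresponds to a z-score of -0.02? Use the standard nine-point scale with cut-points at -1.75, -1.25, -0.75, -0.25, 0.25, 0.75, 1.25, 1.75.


Stanine boundaries: [-1.75, -1.25, -0.75, -0.25, 0.25, 0.75, 1.25, 1.75]
z = -0.02
Check each boundary:
  z >= -1.75 -> could be stanine 2
  z >= -1.25 -> could be stanine 3
  z >= -0.75 -> could be stanine 4
  z >= -0.25 -> could be stanine 5
  z < 0.25
  z < 0.75
  z < 1.25
  z < 1.75
Highest qualifying boundary gives stanine = 5

5


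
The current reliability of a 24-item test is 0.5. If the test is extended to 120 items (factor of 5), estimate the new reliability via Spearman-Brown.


r_new = (n * rxx) / (1 + (n-1) * rxx)
r_new = (5 * 0.5) / (1 + 4 * 0.5)
r_new = 2.5 / 3.0
r_new = 0.8333

0.8333


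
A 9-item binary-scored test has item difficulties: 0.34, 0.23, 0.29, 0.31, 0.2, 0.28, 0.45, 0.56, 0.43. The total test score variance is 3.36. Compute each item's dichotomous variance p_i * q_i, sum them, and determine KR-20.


For each item, compute p_i * q_i:
  Item 1: 0.34 * 0.66 = 0.2244
  Item 2: 0.23 * 0.77 = 0.1771
  Item 3: 0.29 * 0.71 = 0.2059
  Item 4: 0.31 * 0.69 = 0.2139
  Item 5: 0.2 * 0.8 = 0.16
  Item 6: 0.28 * 0.72 = 0.2016
  Item 7: 0.45 * 0.55 = 0.2475
  Item 8: 0.56 * 0.44 = 0.2464
  Item 9: 0.43 * 0.57 = 0.2451
Sum(p_i * q_i) = 0.2244 + 0.1771 + 0.2059 + 0.2139 + 0.16 + 0.2016 + 0.2475 + 0.2464 + 0.2451 = 1.9219
KR-20 = (k/(k-1)) * (1 - Sum(p_i*q_i) / Var_total)
= (9/8) * (1 - 1.9219/3.36)
= 1.125 * 0.428
KR-20 = 0.4815

0.4815


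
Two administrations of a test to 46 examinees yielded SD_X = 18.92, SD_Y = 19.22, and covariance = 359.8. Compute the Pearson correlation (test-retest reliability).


r = cov(X,Y) / (SD_X * SD_Y)
r = 359.8 / (18.92 * 19.22)
r = 359.8 / 363.6424
r = 0.9894

0.9894


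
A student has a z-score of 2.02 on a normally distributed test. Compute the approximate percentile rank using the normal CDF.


CDF(z) = 0.5 * (1 + erf(z/sqrt(2)))
erf(1.4284) = 0.9566
CDF = 0.9783
Percentile rank = 0.9783 * 100 = 97.83

97.83


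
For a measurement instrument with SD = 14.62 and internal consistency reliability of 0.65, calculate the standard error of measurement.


SEM = SD * sqrt(1 - rxx)
SEM = 14.62 * sqrt(1 - 0.65)
SEM = 14.62 * sqrt(0.35) = 14.62 * 0.591608
SEM = 8.6493

8.6493


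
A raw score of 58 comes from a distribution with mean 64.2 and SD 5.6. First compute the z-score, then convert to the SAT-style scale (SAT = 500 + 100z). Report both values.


z = (X - mean) / SD = (58 - 64.2) / 5.6
z = -6.2 / 5.6
z = -1.1071
SAT-scale = SAT = 500 + 100z
Carry z at full precision (z = -6.2 / 5.6) into the conversion:
SAT-scale = 500 + 100 * (-6.2 / 5.6) = 500 + -620 / 5.6
SAT-scale = 500 + -110.7143
SAT-scale = 389.2857

389.2857


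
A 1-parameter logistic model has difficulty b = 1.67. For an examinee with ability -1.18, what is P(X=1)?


theta - b = -1.18 - 1.67 = -2.85
exp(-(theta - b)) = exp(2.85) = 17.2878
P = 1 / (1 + 17.2878)
P = 0.0547

0.0547


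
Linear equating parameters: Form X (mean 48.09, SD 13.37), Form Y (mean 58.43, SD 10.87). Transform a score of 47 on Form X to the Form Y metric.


slope = SD_Y / SD_X = 10.87 / 13.37 ~ 0.813
intercept = mean_Y - slope * mean_X = 58.43 - (10.87 / 13.37) * 48.09 ~ 19.3321
Y = slope * X + intercept. To avoid rounding drift from the rounded slope/intercept, evaluate the equivalent form Y = mean_Y + SD_Y * (X - mean_X) / SD_X at full precision:
Y = 58.43 + 10.87 * (47 - 48.09) / 13.37
Y = 58.43 - 10.87 * 1.09 / 13.37
Y = 58.43 - 11.8483 / 13.37
Y = 58.43 - 0.8862
Y = 57.5438

57.5438


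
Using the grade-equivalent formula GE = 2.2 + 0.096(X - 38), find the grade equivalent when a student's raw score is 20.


raw - median = 20 - 38 = -18
slope * diff = 0.096 * -18 = -1.728
GE = 2.2 + -1.728
GE = 0.472

0.472


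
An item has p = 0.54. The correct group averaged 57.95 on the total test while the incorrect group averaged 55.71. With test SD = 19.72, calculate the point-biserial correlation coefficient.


q = 1 - p = 0.46
rpb = ((M1 - M0) / SD) * sqrt(p * q)
rpb = ((57.95 - 55.71) / 19.72) * sqrt(0.54 * 0.46)
rpb = 0.0566

0.0566


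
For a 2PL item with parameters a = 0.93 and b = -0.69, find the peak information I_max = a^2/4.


For 2PL, max info at theta = b = -0.69
I_max = a^2 / 4 = 0.93^2 / 4
= 0.8649 / 4
I_max = 0.2162

0.2162


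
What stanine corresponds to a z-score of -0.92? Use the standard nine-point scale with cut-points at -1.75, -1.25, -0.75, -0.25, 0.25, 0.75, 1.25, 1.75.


Stanine boundaries: [-1.75, -1.25, -0.75, -0.25, 0.25, 0.75, 1.25, 1.75]
z = -0.92
Check each boundary:
  z >= -1.75 -> could be stanine 2
  z >= -1.25 -> could be stanine 3
  z < -0.75
  z < -0.25
  z < 0.25
  z < 0.75
  z < 1.25
  z < 1.75
Highest qualifying boundary gives stanine = 3

3


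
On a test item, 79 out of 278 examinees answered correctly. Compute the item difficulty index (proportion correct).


Item difficulty p = number correct / total examinees
p = 79 / 278
p = 0.2842

0.2842


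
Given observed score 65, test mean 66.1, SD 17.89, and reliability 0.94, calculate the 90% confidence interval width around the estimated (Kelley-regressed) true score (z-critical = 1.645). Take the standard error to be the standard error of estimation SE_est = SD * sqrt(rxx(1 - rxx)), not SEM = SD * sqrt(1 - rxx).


True score estimate = 0.94*65 + 0.06*66.1 = 65.066
SE_est = SD * sqrt(rxx * (1 - rxx)) = 17.89 * sqrt(0.94 * 0.06) = 17.89 * sqrt(0.0564) = 4.24864
CI = T_est +/- z * SE_est, so width = 2 * z * SE_est = 2 * 1.645 * 4.24864
Width = 13.978

13.978


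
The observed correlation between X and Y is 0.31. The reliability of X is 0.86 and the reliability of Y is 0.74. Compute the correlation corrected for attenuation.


r_corrected = rxy / sqrt(rxx * ryy)
= 0.31 / sqrt(0.86 * 0.74)
= 0.31 / sqrt(0.6364)
= 0.31 / 0.797747
r_corrected = 0.3886

0.3886


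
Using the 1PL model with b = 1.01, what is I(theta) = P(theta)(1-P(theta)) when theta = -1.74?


P = 1/(1+exp(-(-1.74-1.01))) = 0.0601
I = P*(1-P) = 0.0601 * 0.9399
I = 0.0565

0.0565


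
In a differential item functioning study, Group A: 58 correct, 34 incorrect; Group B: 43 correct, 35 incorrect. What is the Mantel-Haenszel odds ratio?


Odds_A = 58/34 = 1.7059
Odds_B = 43/35 = 1.2286
OR = Odds_A / Odds_B = 1.7059 / 1.2286
Exactly, OR = (58 * 35) / (34 * 43) = 2030 / 1462
OR = 1.3885

1.3885


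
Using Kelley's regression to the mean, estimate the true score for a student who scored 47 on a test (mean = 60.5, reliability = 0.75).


T_est = rxx * X + (1 - rxx) * mean
T_est = 0.75 * 47 + 0.25 * 60.5
T_est = 35.25 + 15.125
T_est = 50.375

50.375


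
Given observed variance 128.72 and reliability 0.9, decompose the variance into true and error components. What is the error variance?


var_true = rxx * var_obs = 0.9 * 128.72 = 115.848
var_error = var_obs - var_true
var_error = 128.72 - 115.848
var_error = 12.872

12.872


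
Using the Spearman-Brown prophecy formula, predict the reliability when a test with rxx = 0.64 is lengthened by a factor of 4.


r_new = (n * rxx) / (1 + (n-1) * rxx)
r_new = (4 * 0.64) / (1 + 3 * 0.64)
r_new = 2.56 / 2.92
r_new = 0.8767

0.8767


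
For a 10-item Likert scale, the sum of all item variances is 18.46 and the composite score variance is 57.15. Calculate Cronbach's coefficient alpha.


alpha = (k/(k-1)) * (1 - sum(si^2)/s_total^2)
= (10/9) * (1 - 18.46/57.15)
alpha = 0.7522

0.7522


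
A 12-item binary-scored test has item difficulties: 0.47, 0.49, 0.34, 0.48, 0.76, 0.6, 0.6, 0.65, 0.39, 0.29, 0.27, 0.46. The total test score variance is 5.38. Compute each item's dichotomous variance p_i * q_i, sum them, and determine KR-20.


For each item, compute p_i * q_i:
  Item 1: 0.47 * 0.53 = 0.2491
  Item 2: 0.49 * 0.51 = 0.2499
  Item 3: 0.34 * 0.66 = 0.2244
  Item 4: 0.48 * 0.52 = 0.2496
  Item 5: 0.76 * 0.24 = 0.1824
  Item 6: 0.6 * 0.4 = 0.24
  Item 7: 0.6 * 0.4 = 0.24
  Item 8: 0.65 * 0.35 = 0.2275
  Item 9: 0.39 * 0.61 = 0.2379
  Item 10: 0.29 * 0.71 = 0.2059
  Item 11: 0.27 * 0.73 = 0.1971
  Item 12: 0.46 * 0.54 = 0.2484
Sum(p_i * q_i) = 0.2491 + 0.2499 + 0.2244 + 0.2496 + 0.1824 + 0.24 + 0.24 + 0.2275 + 0.2379 + 0.2059 + 0.1971 + 0.2484 = 2.7522
KR-20 = (k/(k-1)) * (1 - Sum(p_i*q_i) / Var_total)
= (12/11) * (1 - 2.7522/5.38)
= 1.0909 * 0.4884
KR-20 = 0.5328

0.5328


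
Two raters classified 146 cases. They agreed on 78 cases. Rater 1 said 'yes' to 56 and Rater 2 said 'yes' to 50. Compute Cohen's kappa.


P_o = 78/146 = 0.534247
P_e = (56*50 + 90*96) / 21316 = 0.536686
kappa = (P_o - P_e) / (1 - P_e)
kappa = (0.534247 - 0.536686) / (1 - 0.536686)
kappa = -0.0053

-0.0053


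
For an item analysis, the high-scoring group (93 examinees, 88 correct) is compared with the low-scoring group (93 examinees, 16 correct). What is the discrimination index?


p_upper = 88/93 = 0.9462
p_lower = 16/93 = 0.172
D = 0.9462 - 0.172 = 0.7742

0.7742


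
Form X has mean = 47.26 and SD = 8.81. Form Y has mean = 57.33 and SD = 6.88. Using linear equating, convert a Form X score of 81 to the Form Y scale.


slope = SD_Y / SD_X = 6.88 / 8.81 ~ 0.7809
intercept = mean_Y - slope * mean_X = 57.33 - (6.88 / 8.81) * 47.26 ~ 20.4232
Y = slope * X + intercept. To avoid rounding drift from the rounded slope/intercept, evaluate the equivalent form Y = mean_Y + SD_Y * (X - mean_X) / SD_X at full precision:
Y = 57.33 + 6.88 * (81 - 47.26) / 8.81
Y = 57.33 + 6.88 * 33.74 / 8.81
Y = 57.33 + 232.1312 / 8.81
Y = 57.33 + 26.3486
Y = 83.6786

83.6786


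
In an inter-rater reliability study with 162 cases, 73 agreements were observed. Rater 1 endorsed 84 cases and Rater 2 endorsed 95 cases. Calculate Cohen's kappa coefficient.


P_o = 73/162 = 0.450617
P_e = (84*95 + 78*67) / 26244 = 0.503201
kappa = (P_o - P_e) / (1 - P_e)
kappa = (0.450617 - 0.503201) / (1 - 0.503201)
kappa = -0.1058

-0.1058


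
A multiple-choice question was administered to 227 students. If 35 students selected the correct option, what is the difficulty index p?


Item difficulty p = number correct / total examinees
p = 35 / 227
p = 0.1542

0.1542


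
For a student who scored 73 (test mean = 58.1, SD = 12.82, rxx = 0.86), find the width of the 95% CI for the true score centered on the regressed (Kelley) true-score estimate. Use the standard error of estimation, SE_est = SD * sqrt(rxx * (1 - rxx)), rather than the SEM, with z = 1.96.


True score estimate = 0.86*73 + 0.14*58.1 = 70.914
SE_est = SD * sqrt(rxx * (1 - rxx)) = 12.82 * sqrt(0.86 * 0.14) = 12.82 * sqrt(0.1204) = 4.448374
CI = T_est +/- z * SE_est, so width = 2 * z * SE_est = 2 * 1.96 * 4.448374
Width = 17.4376

17.4376


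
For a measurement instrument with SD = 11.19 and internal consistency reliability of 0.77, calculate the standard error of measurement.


SEM = SD * sqrt(1 - rxx)
SEM = 11.19 * sqrt(1 - 0.77)
SEM = 11.19 * sqrt(0.23) = 11.19 * 0.479583
SEM = 5.3665

5.3665


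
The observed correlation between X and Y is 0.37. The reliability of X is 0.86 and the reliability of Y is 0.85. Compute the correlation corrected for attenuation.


r_corrected = rxy / sqrt(rxx * ryy)
= 0.37 / sqrt(0.86 * 0.85)
= 0.37 / sqrt(0.731)
= 0.37 / 0.854985
r_corrected = 0.4328

0.4328


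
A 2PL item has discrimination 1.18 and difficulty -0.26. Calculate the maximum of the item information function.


For 2PL, max info at theta = b = -0.26
I_max = a^2 / 4 = 1.18^2 / 4
= 1.3924 / 4
I_max = 0.3481

0.3481


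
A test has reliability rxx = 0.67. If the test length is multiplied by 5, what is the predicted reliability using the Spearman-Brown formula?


r_new = (n * rxx) / (1 + (n-1) * rxx)
r_new = (5 * 0.67) / (1 + 4 * 0.67)
r_new = 3.35 / 3.68
r_new = 0.9103

0.9103


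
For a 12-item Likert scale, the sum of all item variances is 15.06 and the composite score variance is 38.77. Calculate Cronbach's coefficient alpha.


alpha = (k/(k-1)) * (1 - sum(si^2)/s_total^2)
= (12/11) * (1 - 15.06/38.77)
alpha = 0.6672

0.6672


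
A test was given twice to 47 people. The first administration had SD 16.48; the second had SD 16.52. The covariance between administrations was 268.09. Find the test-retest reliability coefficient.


r = cov(X,Y) / (SD_X * SD_Y)
r = 268.09 / (16.48 * 16.52)
r = 268.09 / 272.2496
r = 0.9847

0.9847


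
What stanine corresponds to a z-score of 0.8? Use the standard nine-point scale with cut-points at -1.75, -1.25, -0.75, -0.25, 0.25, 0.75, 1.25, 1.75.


Stanine boundaries: [-1.75, -1.25, -0.75, -0.25, 0.25, 0.75, 1.25, 1.75]
z = 0.8
Check each boundary:
  z >= -1.75 -> could be stanine 2
  z >= -1.25 -> could be stanine 3
  z >= -0.75 -> could be stanine 4
  z >= -0.25 -> could be stanine 5
  z >= 0.25 -> could be stanine 6
  z >= 0.75 -> could be stanine 7
  z < 1.25
  z < 1.75
Highest qualifying boundary gives stanine = 7

7


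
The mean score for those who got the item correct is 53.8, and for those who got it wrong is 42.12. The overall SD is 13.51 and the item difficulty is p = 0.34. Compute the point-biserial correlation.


q = 1 - p = 0.66
rpb = ((M1 - M0) / SD) * sqrt(p * q)
rpb = ((53.8 - 42.12) / 13.51) * sqrt(0.34 * 0.66)
rpb = 0.4095

0.4095


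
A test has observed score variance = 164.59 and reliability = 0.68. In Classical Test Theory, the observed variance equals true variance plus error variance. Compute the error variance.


var_true = rxx * var_obs = 0.68 * 164.59 = 111.9212
var_error = var_obs - var_true
var_error = 164.59 - 111.9212
var_error = 52.6688

52.6688


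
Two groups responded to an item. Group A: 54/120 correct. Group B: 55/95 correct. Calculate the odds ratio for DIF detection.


Odds_A = 54/66 = 0.8182
Odds_B = 55/40 = 1.375
OR = Odds_A / Odds_B = 0.8182 / 1.375
Exactly, OR = (54 * 40) / (66 * 55) = 2160 / 3630
OR = 0.595

0.595


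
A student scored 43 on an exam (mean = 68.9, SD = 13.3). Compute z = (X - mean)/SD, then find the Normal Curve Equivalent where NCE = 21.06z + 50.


z = (X - mean) / SD = (43 - 68.9) / 13.3
z = -25.9 / 13.3
z = -1.9474
NCE = NCE = 21.06z + 50
Carry z at full precision (z = -25.9 / 13.3) into the conversion:
NCE = 21.06 * (-25.9 / 13.3) + 50 = -545.454 / 13.3 + 50
NCE = -41.0116 + 50
NCE = 8.9884

8.9884


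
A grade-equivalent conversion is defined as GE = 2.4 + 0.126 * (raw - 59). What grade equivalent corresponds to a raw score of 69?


raw - median = 69 - 59 = 10
slope * diff = 0.126 * 10 = 1.26
GE = 2.4 + 1.26
GE = 3.66

3.66


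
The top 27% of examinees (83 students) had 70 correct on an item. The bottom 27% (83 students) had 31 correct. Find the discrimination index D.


p_upper = 70/83 = 0.8434
p_lower = 31/83 = 0.3735
D = 0.8434 - 0.3735 = 0.4699

0.4699


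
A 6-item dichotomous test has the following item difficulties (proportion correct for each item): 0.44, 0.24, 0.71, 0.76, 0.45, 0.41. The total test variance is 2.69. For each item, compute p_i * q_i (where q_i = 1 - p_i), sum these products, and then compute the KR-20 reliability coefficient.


For each item, compute p_i * q_i:
  Item 1: 0.44 * 0.56 = 0.2464
  Item 2: 0.24 * 0.76 = 0.1824
  Item 3: 0.71 * 0.29 = 0.2059
  Item 4: 0.76 * 0.24 = 0.1824
  Item 5: 0.45 * 0.55 = 0.2475
  Item 6: 0.41 * 0.59 = 0.2419
Sum(p_i * q_i) = 0.2464 + 0.1824 + 0.2059 + 0.1824 + 0.2475 + 0.2419 = 1.3065
KR-20 = (k/(k-1)) * (1 - Sum(p_i*q_i) / Var_total)
= (6/5) * (1 - 1.3065/2.69)
= 1.2 * 0.5143
KR-20 = 0.6172

0.6172


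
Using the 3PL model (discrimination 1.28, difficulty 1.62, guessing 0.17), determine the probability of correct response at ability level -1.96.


logit = 1.28*(-1.96 - 1.62) = -4.5824
P* = 1/(1 + exp(--4.5824)) = 0.0101
P = 0.17 + (1 - 0.17) * 0.0101
P = 0.1784

0.1784


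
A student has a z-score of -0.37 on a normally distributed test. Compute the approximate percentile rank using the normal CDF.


CDF(z) = 0.5 * (1 + erf(z/sqrt(2)))
erf(-0.2616) = -0.2886
CDF = 0.3557
Percentile rank = 0.3557 * 100 = 35.57

35.57


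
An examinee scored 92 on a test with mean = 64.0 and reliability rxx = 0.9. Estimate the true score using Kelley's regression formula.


T_est = rxx * X + (1 - rxx) * mean
T_est = 0.9 * 92 + 0.1 * 64.0
T_est = 82.8 + 6.4
T_est = 89.2

89.2


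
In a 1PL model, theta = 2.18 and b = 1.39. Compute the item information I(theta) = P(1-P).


P = 1/(1+exp(-(2.18-1.39))) = 0.6878
I = P*(1-P) = 0.6878 * 0.3122
I = 0.2147

0.2147


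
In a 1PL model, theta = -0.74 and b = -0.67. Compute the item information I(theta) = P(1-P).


P = 1/(1+exp(-(-0.74--0.67))) = 0.4825
I = P*(1-P) = 0.4825 * 0.5175
I = 0.2497

0.2497


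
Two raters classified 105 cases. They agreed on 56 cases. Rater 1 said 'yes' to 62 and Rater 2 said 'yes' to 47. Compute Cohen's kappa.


P_o = 56/105 = 0.533333
P_e = (62*47 + 43*58) / 11025 = 0.490522
kappa = (P_o - P_e) / (1 - P_e)
kappa = (0.533333 - 0.490522) / (1 - 0.490522)
kappa = 0.084

0.084


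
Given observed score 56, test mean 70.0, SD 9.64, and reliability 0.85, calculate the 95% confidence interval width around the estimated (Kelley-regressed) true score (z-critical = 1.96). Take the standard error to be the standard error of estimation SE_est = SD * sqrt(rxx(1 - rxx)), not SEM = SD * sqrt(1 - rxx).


True score estimate = 0.85*56 + 0.15*70.0 = 58.1
SE_est = SD * sqrt(rxx * (1 - rxx)) = 9.64 * sqrt(0.85 * 0.15) = 9.64 * sqrt(0.1275) = 3.442169
CI = T_est +/- z * SE_est, so width = 2 * z * SE_est = 2 * 1.96 * 3.442169
Width = 13.4933

13.4933


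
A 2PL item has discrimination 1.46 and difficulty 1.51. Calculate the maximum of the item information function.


For 2PL, max info at theta = b = 1.51
I_max = a^2 / 4 = 1.46^2 / 4
= 2.1316 / 4
I_max = 0.5329

0.5329


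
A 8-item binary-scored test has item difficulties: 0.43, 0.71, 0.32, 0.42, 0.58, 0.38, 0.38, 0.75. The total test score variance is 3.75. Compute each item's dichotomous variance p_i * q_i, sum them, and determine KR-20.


For each item, compute p_i * q_i:
  Item 1: 0.43 * 0.57 = 0.2451
  Item 2: 0.71 * 0.29 = 0.2059
  Item 3: 0.32 * 0.68 = 0.2176
  Item 4: 0.42 * 0.58 = 0.2436
  Item 5: 0.58 * 0.42 = 0.2436
  Item 6: 0.38 * 0.62 = 0.2356
  Item 7: 0.38 * 0.62 = 0.2356
  Item 8: 0.75 * 0.25 = 0.1875
Sum(p_i * q_i) = 0.2451 + 0.2059 + 0.2176 + 0.2436 + 0.2436 + 0.2356 + 0.2356 + 0.1875 = 1.8145
KR-20 = (k/(k-1)) * (1 - Sum(p_i*q_i) / Var_total)
= (8/7) * (1 - 1.8145/3.75)
= 1.1429 * 0.5161
KR-20 = 0.5899

0.5899


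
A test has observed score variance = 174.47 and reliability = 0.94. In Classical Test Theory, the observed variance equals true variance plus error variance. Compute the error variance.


var_true = rxx * var_obs = 0.94 * 174.47 = 164.0018
var_error = var_obs - var_true
var_error = 174.47 - 164.0018
var_error = 10.4682

10.4682


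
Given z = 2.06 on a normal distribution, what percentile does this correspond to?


CDF(z) = 0.5 * (1 + erf(z/sqrt(2)))
erf(1.4566) = 0.9606
CDF = 0.9803
Percentile rank = 0.9803 * 100 = 98.03

98.03


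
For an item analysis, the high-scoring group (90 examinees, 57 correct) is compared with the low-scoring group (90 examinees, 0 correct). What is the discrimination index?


p_upper = 57/90 = 0.6333
p_lower = 0/90 = 0.0
D = 0.6333 - 0.0 = 0.6333

0.6333


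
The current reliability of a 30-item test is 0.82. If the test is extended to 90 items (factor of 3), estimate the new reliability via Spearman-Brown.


r_new = (n * rxx) / (1 + (n-1) * rxx)
r_new = (3 * 0.82) / (1 + 2 * 0.82)
r_new = 2.46 / 2.64
r_new = 0.9318

0.9318


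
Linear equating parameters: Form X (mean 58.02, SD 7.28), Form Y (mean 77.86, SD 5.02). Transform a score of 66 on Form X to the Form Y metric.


slope = SD_Y / SD_X = 5.02 / 7.28 ~ 0.6896
intercept = mean_Y - slope * mean_X = 77.86 - (5.02 / 7.28) * 58.02 ~ 37.8517
Y = slope * X + intercept. To avoid rounding drift from the rounded slope/intercept, evaluate the equivalent form Y = mean_Y + SD_Y * (X - mean_X) / SD_X at full precision:
Y = 77.86 + 5.02 * (66 - 58.02) / 7.28
Y = 77.86 + 5.02 * 7.98 / 7.28
Y = 77.86 + 40.0596 / 7.28
Y = 77.86 + 5.5027
Y = 83.3627

83.3627
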